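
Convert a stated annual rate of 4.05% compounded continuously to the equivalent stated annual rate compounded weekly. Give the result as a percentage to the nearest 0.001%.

EAR under continuous compounding: e^0.0405 − 1 = 0.041331.
Solve (1 + r/52)^52 = 1.041331: r/52 = 1.041331^(1/52) − 1 = 0.000779, so r = 0.040516 = 4.052%.

4.052%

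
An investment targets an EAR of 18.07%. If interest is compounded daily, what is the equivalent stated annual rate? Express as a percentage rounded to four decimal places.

(1 + r/365)^365 − 1 = 0.1807, so 1 + r/365 = 1.1807^(1/365).
r/365 = 0.000455, so r = 0.166145 = 16.6145%.

16.6145%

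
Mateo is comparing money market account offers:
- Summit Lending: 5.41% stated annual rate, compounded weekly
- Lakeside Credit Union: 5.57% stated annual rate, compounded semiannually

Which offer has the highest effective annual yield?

Lakeside Credit Union

Summit Lending: (1 + 0.0541/52)^52 − 1 = 5.556%
Lakeside Credit Union: (1 + 0.0557/2)^2 − 1 = 5.648%
The highest effective annual rate is Lakeside Credit Union at 5.648%.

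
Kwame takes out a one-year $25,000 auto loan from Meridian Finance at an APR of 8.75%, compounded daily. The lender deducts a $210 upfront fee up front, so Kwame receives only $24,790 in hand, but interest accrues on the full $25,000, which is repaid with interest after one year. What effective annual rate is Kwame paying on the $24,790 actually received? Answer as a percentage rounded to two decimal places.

10.07%

Amount owed after one year: 25,000 × (1 + 0.0875/365)^365 = 25,000 × 1.091431 = $27,285.77.
Effective rate on net proceeds: 27,285.77 / 24,790 − 1 = 0.100677 = 10.07%.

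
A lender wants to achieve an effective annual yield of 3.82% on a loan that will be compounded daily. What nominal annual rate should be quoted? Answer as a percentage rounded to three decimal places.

3.749%

(1 + r/365)^365 − 1 = 0.0382, so 1 + r/365 = 1.0382^(1/365).
r/365 = 0.000103, so r = 0.037490 = 3.749%.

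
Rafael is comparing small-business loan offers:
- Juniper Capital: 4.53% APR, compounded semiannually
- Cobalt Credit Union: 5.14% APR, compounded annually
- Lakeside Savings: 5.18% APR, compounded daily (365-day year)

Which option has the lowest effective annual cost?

Juniper Capital: (1 + 0.0453/2)^2 − 1 = 4.581%
Cobalt Credit Union: compounded annually, EAR = 5.140%
Lakeside Savings: (1 + 0.0518/365)^365 − 1 = 5.316%
The lowest effective annual rate is Juniper Capital at 4.581%.

Juniper Capital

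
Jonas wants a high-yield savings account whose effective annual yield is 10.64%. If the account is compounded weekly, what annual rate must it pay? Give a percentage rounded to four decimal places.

(1 + r/52)^52 − 1 = 0.1064, so 1 + r/52 = 1.1064^(1/52).
r/52 = 0.001946, so r = 0.101210 = 10.1210%.

10.1210%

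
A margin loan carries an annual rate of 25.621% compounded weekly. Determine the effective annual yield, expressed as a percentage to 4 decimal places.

EAR = (1 + 0.25621/52)^52 − 1.
= (1 + 0.004927)^52 − 1 = 1.291211 − 1 = 29.1211%.

29.1211%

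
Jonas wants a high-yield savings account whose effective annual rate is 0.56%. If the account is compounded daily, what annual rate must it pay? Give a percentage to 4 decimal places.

0.5584%

(1 + r/365)^365 − 1 = 0.0056, so 1 + r/365 = 1.0056^(1/365).
r/365 = 0.000015, so r = 0.005584 = 0.5584%.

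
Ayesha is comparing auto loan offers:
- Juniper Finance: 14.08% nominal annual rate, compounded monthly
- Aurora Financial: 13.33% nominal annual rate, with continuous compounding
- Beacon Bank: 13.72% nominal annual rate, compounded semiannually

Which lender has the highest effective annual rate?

Juniper Finance

Juniper Finance: (1 + 0.1408/12)^12 − 1 = 15.025%
Aurora Financial: e^0.1333 − 1 = 14.259%
Beacon Bank: (1 + 0.1372/2)^2 − 1 = 14.191%
The highest effective annual rate is Juniper Finance at 15.025%.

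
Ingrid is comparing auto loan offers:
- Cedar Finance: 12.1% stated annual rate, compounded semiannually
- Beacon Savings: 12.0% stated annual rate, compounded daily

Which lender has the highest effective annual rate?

Beacon Savings

Cedar Finance: (1 + 0.121/2)^2 − 1 = 12.466%
Beacon Savings: (1 + 0.120/365)^365 − 1 = 12.747%
The highest effective annual rate is Beacon Savings at 12.747%.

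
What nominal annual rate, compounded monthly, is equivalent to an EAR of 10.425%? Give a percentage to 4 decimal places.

9.9577%

(1 + r/12)^12 − 1 = 0.10425, so 1 + r/12 = 1.10425^(1/12).
r/12 = 0.008298, so r = 0.099577 = 9.9577%.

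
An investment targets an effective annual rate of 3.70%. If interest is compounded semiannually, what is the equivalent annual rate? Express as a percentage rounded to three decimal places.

3.666%

(1 + r/2)^2 − 1 = 0.0370, so 1 + r/2 = 1.0370^(1/2).
r/2 = 0.018332, so r = 0.036664 = 3.666%.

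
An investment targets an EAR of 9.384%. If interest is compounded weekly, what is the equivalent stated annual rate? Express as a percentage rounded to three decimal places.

8.977%

(1 + r/52)^52 − 1 = 0.09384, so 1 + r/52 = 1.09384^(1/52).
r/52 = 0.001726, so r = 0.089772 = 8.977%.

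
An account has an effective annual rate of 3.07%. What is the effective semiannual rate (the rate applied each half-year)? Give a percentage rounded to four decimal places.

The per-half-year rate i satisfies (1 + i)^2 = 1 + 0.0307.
i = 1.0307^(1/2) − 1 = 0.0152340 = 1.5234%.

1.5234%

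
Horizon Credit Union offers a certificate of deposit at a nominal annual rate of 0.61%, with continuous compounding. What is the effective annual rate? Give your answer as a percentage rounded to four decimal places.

0.6119%

With continuous compounding, EAR = e^0.0061 − 1.
e^0.0061 = 1.006119, so EAR = 0.006119 = 0.6119%.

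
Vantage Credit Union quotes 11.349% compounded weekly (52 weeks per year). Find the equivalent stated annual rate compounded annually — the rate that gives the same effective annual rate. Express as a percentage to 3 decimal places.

12.004%

EAR = (1 + 0.11349/52)^52 − 1 = 0.120042.
Compounded annually, the equivalent nominal rate is the EAR itself: 12.004%.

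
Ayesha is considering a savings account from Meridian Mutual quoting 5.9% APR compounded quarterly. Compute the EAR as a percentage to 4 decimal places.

6.0318%

EAR = (1 + 0.059/4)^4 − 1.
= 1.060318 − 1 = 6.0318%.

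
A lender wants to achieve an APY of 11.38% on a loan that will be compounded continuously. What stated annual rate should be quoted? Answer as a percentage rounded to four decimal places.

10.7778%

Continuous: nominal r satisfies e^r − 1 = 0.1138.
r = ln(1 + 0.1138) = ln(1.1138) = 0.107778 = 10.7778%.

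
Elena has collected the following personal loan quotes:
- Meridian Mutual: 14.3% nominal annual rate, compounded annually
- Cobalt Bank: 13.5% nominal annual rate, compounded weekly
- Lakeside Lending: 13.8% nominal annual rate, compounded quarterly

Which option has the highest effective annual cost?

Meridian Mutual: compounded annually, EAR = 14.300%
Cobalt Bank: (1 + 0.135/52)^52 − 1 = 14.434%
Lakeside Lending: (1 + 0.138/4)^4 − 1 = 14.531%
The highest effective annual rate is Lakeside Lending at 14.531%.

Lakeside Lending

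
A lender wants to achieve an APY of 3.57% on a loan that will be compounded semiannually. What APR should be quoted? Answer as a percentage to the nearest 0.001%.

(1 + r/2)^2 − 1 = 0.0357, so 1 + r/2 = 1.0357^(1/2).
r/2 = 0.017693, so r = 0.035387 = 3.539%.

3.539%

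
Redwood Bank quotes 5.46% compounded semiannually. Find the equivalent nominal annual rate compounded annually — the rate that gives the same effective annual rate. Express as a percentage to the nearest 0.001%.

EAR = (1 + 0.0546/2)^2 − 1 = 0.055345.
Compounded annually, the equivalent nominal rate is the EAR itself: 5.535%.

5.535%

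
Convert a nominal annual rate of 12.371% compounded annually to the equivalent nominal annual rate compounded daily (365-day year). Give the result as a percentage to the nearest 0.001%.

11.665%

Compounded annually, EAR = nominal = 0.123710.
Solve (1 + r/365)^365 = 1.123710: r/365 = 1.123710^(1/365) − 1 = 0.000320, so r = 0.116654 = 11.665%.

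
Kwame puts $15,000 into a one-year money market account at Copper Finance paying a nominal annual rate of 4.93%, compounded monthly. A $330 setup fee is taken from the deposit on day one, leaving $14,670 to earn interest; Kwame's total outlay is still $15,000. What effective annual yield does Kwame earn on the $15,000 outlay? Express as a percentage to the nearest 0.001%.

Value after one year: 14,670 × (1 + 0.0493/12)^12 = 14,670 × 1.050429 = $15,409.80.
Effective yield on the $15,000 outlay: 15,409.80 / 15,000 − 1 = 0.027320 = 2.732%.

2.732%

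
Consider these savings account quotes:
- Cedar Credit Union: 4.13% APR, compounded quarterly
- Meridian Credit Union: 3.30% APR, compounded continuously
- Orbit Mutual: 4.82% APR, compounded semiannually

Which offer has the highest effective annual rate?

Orbit Mutual

Cedar Credit Union: (1 + 0.0413/4)^4 − 1 = 4.194%
Meridian Credit Union: e^0.0330 − 1 = 3.355%
Orbit Mutual: (1 + 0.0482/2)^2 − 1 = 4.878%
The highest effective annual rate is Orbit Mutual at 4.878%.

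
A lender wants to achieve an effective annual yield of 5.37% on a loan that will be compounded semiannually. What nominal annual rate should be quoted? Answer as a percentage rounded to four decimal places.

5.2998%

(1 + r/2)^2 − 1 = 0.0537, so 1 + r/2 = 1.0537^(1/2).
r/2 = 0.026499, so r = 0.052998 = 5.2998%.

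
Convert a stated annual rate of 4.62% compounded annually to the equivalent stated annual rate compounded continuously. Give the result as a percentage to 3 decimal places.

Compounded annually, EAR = nominal = 0.046200.
Equivalent continuous rate: r = ln(1 + 0.046200) = 0.045165 = 4.516%.

4.516%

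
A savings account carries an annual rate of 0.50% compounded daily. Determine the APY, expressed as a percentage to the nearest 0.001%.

0.501%

EAR = (1 + 0.0050/365)^365 − 1.
= (1 + 0.000014)^365 − 1 = 1.005012 − 1 = 0.501%.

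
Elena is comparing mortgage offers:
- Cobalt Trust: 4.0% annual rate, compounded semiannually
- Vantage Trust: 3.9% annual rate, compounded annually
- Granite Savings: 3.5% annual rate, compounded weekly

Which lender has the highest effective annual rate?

Cobalt Trust

Cobalt Trust: (1 + 0.040/2)^2 − 1 = 4.040%
Vantage Trust: compounded annually, EAR = 3.900%
Granite Savings: (1 + 0.035/52)^52 − 1 = 3.561%
The highest effective annual rate is Cobalt Trust at 4.040%.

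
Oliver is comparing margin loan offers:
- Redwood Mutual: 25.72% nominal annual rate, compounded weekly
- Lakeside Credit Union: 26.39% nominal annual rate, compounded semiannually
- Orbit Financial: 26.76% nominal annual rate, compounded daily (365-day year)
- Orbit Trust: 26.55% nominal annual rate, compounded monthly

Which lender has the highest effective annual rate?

Orbit Financial

Redwood Mutual: (1 + 0.2572/52)^52 − 1 = 29.248%
Lakeside Credit Union: (1 + 0.2639/2)^2 − 1 = 28.131%
Orbit Financial: (1 + 0.2676/365)^365 − 1 = 30.670%
Orbit Trust: (1 + 0.2655/12)^12 − 1 = 30.031%
The highest effective annual rate is Orbit Financial at 30.670%.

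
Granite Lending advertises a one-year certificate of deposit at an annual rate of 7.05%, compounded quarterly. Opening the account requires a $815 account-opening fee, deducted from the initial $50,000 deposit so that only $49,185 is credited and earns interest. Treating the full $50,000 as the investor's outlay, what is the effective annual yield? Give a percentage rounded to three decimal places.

5.491%

Value after one year: 49,185 × (1 + 0.0705/4)^4 = 49,185 × 1.072386 = $52,745.30.
Effective yield on the $50,000 outlay: 52,745.30 / 50,000 − 1 = 0.054906 = 5.491%.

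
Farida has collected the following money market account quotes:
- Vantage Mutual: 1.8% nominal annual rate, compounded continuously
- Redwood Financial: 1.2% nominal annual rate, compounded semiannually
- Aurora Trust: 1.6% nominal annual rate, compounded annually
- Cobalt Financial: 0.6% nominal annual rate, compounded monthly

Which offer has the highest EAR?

Vantage Mutual

Vantage Mutual: e^0.018 − 1 = 1.816%
Redwood Financial: (1 + 0.012/2)^2 − 1 = 1.204%
Aurora Trust: compounded annually, EAR = 1.600%
Cobalt Financial: (1 + 0.006/12)^12 − 1 = 0.602%
The highest effective annual rate is Vantage Mutual at 1.816%.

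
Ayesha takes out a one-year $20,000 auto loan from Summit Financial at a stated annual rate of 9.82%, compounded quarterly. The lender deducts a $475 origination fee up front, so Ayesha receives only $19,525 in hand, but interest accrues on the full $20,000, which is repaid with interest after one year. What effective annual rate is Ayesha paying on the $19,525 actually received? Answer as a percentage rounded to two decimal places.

12.87%

Amount owed after one year: 20,000 × (1 + 0.0982/4)^4 = 20,000 × 1.101876 = $22,037.52.
Effective rate on net proceeds: 22,037.52 / 19,525 − 1 = 0.128682 = 12.87%.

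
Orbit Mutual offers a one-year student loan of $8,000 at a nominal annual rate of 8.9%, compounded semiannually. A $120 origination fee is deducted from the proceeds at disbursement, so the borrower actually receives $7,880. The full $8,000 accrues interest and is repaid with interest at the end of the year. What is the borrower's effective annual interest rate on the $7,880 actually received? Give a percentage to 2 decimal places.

Amount owed after one year: 8,000 × (1 + 0.089/2)^2 = 8,000 × 1.090980 = $8,727.84.
Effective rate on net proceeds: 8,727.84 / 7,880 − 1 = 0.107594 = 10.76%.

10.76%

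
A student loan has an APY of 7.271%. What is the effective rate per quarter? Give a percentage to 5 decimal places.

The per-quarter rate i satisfies (1 + i)^4 = 1 + 0.07271.
i = 1.07271^(1/4) − 1 = 0.0177019 = 1.77019%.

1.77019%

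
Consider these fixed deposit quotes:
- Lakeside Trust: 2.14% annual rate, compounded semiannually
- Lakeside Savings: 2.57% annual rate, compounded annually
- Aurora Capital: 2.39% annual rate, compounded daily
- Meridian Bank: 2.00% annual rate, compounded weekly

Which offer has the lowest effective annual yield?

Meridian Bank

Lakeside Trust: (1 + 0.0214/2)^2 − 1 = 2.151%
Lakeside Savings: compounded annually, EAR = 2.570%
Aurora Capital: (1 + 0.0239/365)^365 − 1 = 2.419%
Meridian Bank: (1 + 0.0200/52)^52 − 1 = 2.020%
The lowest effective annual rate is Meridian Bank at 2.020%.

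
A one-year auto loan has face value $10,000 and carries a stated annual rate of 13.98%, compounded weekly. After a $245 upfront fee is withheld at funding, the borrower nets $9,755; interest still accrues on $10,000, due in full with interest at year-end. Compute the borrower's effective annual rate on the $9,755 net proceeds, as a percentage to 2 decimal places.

17.87%

Amount owed after one year: 10,000 × (1 + 0.1398/52)^52 = 10,000 × 1.149828 = $11,498.28.
Effective rate on net proceeds: 11,498.28 / 9,755 − 1 = 0.178706 = 17.87%.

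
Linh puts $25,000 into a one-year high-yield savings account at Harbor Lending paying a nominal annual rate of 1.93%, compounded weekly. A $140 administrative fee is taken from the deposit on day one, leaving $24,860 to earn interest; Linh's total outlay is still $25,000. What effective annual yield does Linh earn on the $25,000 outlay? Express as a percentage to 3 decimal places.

Value after one year: 24,860 × (1 + 0.0193/52)^52 = 24,860 × 1.019484 = $25,344.37.
Effective yield on the $25,000 outlay: 25,344.37 / 25,000 − 1 = 0.013775 = 1.377%.

1.377%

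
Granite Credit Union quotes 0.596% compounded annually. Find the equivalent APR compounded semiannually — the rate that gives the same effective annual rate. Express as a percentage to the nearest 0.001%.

0.595%

Compounded annually, EAR = nominal = 0.005960.
Solve (1 + r/2)^2 = 1.005960: r/2 = 1.005960^(1/2) − 1 = 0.002976, so r = 0.005951 = 0.595%.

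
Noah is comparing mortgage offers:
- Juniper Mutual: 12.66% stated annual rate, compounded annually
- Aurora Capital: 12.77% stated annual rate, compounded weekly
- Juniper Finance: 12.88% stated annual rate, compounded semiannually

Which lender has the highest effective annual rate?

Juniper Mutual: compounded annually, EAR = 12.660%
Aurora Capital: (1 + 0.1277/52)^52 − 1 = 13.603%
Juniper Finance: (1 + 0.1288/2)^2 − 1 = 13.295%
The highest effective annual rate is Aurora Capital at 13.603%.

Aurora Capital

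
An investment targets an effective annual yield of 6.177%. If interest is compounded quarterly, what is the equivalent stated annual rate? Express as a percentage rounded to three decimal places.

(1 + r/4)^4 − 1 = 0.06177, so 1 + r/4 = 1.06177^(1/4).
r/4 = 0.015097, so r = 0.060389 = 6.039%.

6.039%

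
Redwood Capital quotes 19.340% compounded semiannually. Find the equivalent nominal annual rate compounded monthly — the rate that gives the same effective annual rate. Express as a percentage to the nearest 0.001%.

18.604%

EAR = (1 + 0.19340/2)^2 − 1 = 0.202751.
Solve (1 + r/12)^12 = 1.202751: r/12 = 1.202751^(1/12) − 1 = 0.015503, so r = 0.186039 = 18.604%.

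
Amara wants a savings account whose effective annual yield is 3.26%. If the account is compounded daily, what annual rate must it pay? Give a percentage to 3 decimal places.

(1 + r/365)^365 − 1 = 0.0326, so 1 + r/365 = 1.0326^(1/365).
r/365 = 0.000088, so r = 0.032081 = 3.208%.

3.208%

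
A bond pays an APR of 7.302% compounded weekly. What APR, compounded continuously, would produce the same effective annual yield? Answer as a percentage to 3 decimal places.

EAR = (1 + 0.07302/52)^52 − 1 = 0.075697.
Equivalent continuous rate: r = ln(1 + 0.075697) = 0.072969 = 7.297%.

7.297%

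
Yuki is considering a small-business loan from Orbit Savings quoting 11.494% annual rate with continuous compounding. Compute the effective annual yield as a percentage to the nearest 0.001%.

With continuous compounding, EAR = e^0.11494 − 1.
e^0.11494 = 1.121806, so EAR = 0.121806 = 12.181%.

12.181%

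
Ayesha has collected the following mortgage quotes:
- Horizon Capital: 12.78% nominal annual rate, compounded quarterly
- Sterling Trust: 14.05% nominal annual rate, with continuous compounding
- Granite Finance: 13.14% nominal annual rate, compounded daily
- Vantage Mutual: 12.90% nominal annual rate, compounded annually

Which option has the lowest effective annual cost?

Horizon Capital: (1 + 0.1278/4)^4 − 1 = 13.406%
Sterling Trust: e^0.1405 − 1 = 15.085%
Granite Finance: (1 + 0.1314/365)^365 − 1 = 14.040%
Vantage Mutual: compounded annually, EAR = 12.900%
The lowest effective annual rate is Vantage Mutual at 12.900%.

Vantage Mutual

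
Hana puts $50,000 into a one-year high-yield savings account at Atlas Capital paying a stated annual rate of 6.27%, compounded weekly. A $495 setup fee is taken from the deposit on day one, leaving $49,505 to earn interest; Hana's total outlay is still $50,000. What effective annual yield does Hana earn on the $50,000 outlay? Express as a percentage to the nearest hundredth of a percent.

Value after one year: 49,505 × (1 + 0.0627/52)^52 = 49,505 × 1.064667 = $52,706.35.
Effective yield on the $50,000 outlay: 52,706.35 / 50,000 − 1 = 0.054127 = 5.41%.

5.41%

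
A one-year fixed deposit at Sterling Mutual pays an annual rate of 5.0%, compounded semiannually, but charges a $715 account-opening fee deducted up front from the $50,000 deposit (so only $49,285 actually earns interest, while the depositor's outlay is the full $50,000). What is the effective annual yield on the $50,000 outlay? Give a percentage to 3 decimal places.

Value after one year: 49,285 × (1 + 0.050/2)^2 = 49,285 × 1.050625 = $51,780.05.
Effective yield on the $50,000 outlay: 51,780.05 / 50,000 − 1 = 0.035601 = 3.560%.

3.560%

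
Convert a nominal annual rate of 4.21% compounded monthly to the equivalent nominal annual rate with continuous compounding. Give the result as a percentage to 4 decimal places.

4.2026%

EAR = (1 + 0.0421/12)^12 − 1 = 0.042922.
Equivalent continuous rate: r = ln(1 + 0.042922) = 0.042026 = 4.2026%.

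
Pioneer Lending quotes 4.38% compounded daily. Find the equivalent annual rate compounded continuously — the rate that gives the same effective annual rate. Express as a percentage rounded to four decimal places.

4.3797%

EAR = (1 + 0.0438/365)^365 − 1 = 0.044771.
Equivalent continuous rate: r = ln(1 + 0.044771) = 0.043797 = 4.3797%.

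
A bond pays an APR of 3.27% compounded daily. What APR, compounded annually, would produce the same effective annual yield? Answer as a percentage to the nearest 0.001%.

3.324%

EAR = (1 + 0.0327/365)^365 − 1 = 0.033239.
Compounded annually, the equivalent nominal rate is the EAR itself: 3.324%.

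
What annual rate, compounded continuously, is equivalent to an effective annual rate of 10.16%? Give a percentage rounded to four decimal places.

Continuous: nominal r satisfies e^r − 1 = 0.1016.
r = ln(1 + 0.1016) = ln(1.1016) = 0.096764 = 9.6764%.

9.6764%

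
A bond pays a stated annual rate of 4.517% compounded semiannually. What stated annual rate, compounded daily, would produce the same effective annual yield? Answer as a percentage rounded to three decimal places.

4.467%

EAR = (1 + 0.04517/2)^2 − 1 = 0.045680.
Solve (1 + r/365)^365 = 1.045680: r/365 = 1.045680^(1/365) − 1 = 0.000122, so r = 0.044670 = 4.467%.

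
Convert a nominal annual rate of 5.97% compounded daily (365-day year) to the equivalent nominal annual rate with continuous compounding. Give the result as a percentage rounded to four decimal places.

EAR = (1 + 0.0597/365)^365 − 1 = 0.061513.
Equivalent continuous rate: r = ln(1 + 0.061513) = 0.059695 = 5.9695%.

5.9695%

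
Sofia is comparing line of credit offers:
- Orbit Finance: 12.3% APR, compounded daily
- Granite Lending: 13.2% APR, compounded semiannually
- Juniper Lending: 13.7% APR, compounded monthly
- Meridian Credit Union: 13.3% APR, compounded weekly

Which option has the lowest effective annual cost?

Orbit Finance

Orbit Finance: (1 + 0.123/365)^365 − 1 = 13.086%
Granite Lending: (1 + 0.132/2)^2 − 1 = 13.636%
Juniper Lending: (1 + 0.137/12)^12 − 1 = 14.594%
Meridian Credit Union: (1 + 0.133/52)^52 − 1 = 14.206%
The lowest effective annual rate is Orbit Finance at 13.086%.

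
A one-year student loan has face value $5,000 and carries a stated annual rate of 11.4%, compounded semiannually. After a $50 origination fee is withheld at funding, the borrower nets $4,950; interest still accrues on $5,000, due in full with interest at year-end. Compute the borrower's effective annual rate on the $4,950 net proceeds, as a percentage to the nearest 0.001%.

Amount owed after one year: 5,000 × (1 + 0.114/2)^2 = 5,000 × 1.117249 = $5,586.24.
Effective rate on net proceeds: 5,586.24 / 4,950 − 1 = 0.128534 = 12.853%.

12.853%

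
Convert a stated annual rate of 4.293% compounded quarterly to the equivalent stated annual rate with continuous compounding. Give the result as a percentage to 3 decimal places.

EAR = (1 + 0.04293/4)^4 − 1 = 0.043626.
Equivalent continuous rate: r = ln(1 + 0.043626) = 0.042701 = 4.270%.

4.270%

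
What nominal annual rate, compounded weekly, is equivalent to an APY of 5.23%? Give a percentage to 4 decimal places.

5.1003%

(1 + r/52)^52 − 1 = 0.0523, so 1 + r/52 = 1.0523^(1/52).
r/52 = 0.000981, so r = 0.051003 = 5.1003%.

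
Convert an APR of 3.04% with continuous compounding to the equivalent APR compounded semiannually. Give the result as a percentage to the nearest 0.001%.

3.063%

EAR under continuous compounding: e^0.0304 − 1 = 0.030867.
Solve (1 + r/2)^2 = 1.030867: r/2 = 1.030867^(1/2) − 1 = 0.015316, so r = 0.030632 = 3.063%.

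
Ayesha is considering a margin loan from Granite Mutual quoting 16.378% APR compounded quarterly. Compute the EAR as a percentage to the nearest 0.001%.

17.412%

EAR = (1 + 0.16378/4)^4 − 1.
= (1 + 0.040945)^4 − 1 = 1.174116 − 1 = 17.412%.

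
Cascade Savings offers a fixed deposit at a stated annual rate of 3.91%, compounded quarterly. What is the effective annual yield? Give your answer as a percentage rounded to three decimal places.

3.968%

EAR = (1 + 0.0391/4)^4 − 1.
= (1 + 0.009775)^4 − 1 = 1.039677 − 1 = 3.968%.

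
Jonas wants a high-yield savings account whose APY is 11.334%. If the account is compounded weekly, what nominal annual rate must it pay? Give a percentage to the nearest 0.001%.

(1 + r/52)^52 − 1 = 0.11334, so 1 + r/52 = 1.11334^(1/52).
r/52 = 0.002067, so r = 0.107475 = 10.748%.

10.748%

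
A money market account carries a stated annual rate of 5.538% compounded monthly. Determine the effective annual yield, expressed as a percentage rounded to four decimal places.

EAR = (1 + 0.05538/12)^12 − 1.
= (1 + 0.004615)^12 − 1 = 1.056808 − 1 = 5.6808%.

5.6808%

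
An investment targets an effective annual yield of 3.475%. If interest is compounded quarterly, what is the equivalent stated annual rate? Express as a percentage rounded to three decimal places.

(1 + r/4)^4 − 1 = 0.03475, so 1 + r/4 = 1.03475^(1/4).
r/4 = 0.008577, so r = 0.034306 = 3.431%.

3.431%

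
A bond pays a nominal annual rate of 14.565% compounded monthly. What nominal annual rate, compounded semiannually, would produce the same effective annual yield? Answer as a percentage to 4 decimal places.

EAR = (1 + 0.14565/12)^12 − 1 = 0.155777.
Solve (1 + r/2)^2 = 1.155777: r/2 = 1.155777^(1/2) − 1 = 0.075071, so r = 0.150142 = 15.0142%.

15.0142%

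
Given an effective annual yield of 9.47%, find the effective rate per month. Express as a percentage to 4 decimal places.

The per-month rate i satisfies (1 + i)^12 = 1 + 0.0947.
i = 1.0947^(1/12) − 1 = 0.0075685 = 0.7569%.

0.7569%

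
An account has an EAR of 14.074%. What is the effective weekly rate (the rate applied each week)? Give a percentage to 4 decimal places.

The per-week rate i satisfies (1 + i)^52 = 1 + 0.14074.
i = 1.14074^(1/52) − 1 = 0.0025355 = 0.2535%.

0.2535%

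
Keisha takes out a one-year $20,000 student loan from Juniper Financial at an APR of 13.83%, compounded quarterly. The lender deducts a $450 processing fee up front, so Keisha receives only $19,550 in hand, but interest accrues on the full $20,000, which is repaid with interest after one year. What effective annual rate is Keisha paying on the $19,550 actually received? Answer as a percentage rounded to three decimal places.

Amount owed after one year: 20,000 × (1 + 0.1383/4)^4 = 20,000 × 1.145639 = $22,912.79.
Effective rate on net proceeds: 22,912.79 / 19,550 − 1 = 0.172010 = 17.201%.

17.201%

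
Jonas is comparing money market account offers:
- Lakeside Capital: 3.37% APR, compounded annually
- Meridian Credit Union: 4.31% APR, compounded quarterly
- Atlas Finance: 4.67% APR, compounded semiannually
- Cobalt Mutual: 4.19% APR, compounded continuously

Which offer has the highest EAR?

Lakeside Capital: compounded annually, EAR = 3.370%
Meridian Credit Union: (1 + 0.0431/4)^4 − 1 = 4.380%
Atlas Finance: (1 + 0.0467/2)^2 − 1 = 4.725%
Cobalt Mutual: e^0.0419 − 1 = 4.279%
The highest effective annual rate is Atlas Finance at 4.725%.

Atlas Finance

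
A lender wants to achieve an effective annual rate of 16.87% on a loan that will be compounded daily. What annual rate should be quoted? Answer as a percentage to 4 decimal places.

(1 + r/365)^365 − 1 = 0.1687, so 1 + r/365 = 1.1687^(1/365).
r/365 = 0.000427, so r = 0.155925 = 15.5925%.

15.5925%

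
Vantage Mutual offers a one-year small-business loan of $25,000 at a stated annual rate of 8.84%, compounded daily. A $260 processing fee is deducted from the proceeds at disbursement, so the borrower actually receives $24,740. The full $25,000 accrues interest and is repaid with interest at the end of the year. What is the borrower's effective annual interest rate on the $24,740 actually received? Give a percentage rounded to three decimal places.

10.389%

Amount owed after one year: 25,000 × (1 + 0.0884/365)^365 = 25,000 × 1.092413 = $27,310.33.
Effective rate on net proceeds: 27,310.33 / 24,740 − 1 = 0.103894 = 10.389%.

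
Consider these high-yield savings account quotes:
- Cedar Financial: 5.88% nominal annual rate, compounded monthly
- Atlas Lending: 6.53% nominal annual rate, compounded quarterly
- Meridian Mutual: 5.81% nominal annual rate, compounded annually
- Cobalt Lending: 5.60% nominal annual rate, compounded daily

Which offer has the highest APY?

Atlas Lending

Cedar Financial: (1 + 0.0588/12)^12 − 1 = 6.041%
Atlas Lending: (1 + 0.0653/4)^4 − 1 = 6.692%
Meridian Mutual: compounded annually, EAR = 5.810%
Cobalt Lending: (1 + 0.0560/365)^365 − 1 = 5.759%
The highest effective annual rate is Atlas Lending at 6.692%.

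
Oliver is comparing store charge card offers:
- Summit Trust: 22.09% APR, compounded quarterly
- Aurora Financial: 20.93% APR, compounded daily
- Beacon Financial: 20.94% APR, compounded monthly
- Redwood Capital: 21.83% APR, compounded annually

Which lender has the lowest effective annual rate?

Summit Trust: (1 + 0.2209/4)^4 − 1 = 23.988%
Aurora Financial: (1 + 0.2093/365)^365 − 1 = 23.274%
Beacon Financial: (1 + 0.2094/12)^12 − 1 = 23.071%
Redwood Capital: compounded annually, EAR = 21.830%
The lowest effective annual rate is Redwood Capital at 21.830%.

Redwood Capital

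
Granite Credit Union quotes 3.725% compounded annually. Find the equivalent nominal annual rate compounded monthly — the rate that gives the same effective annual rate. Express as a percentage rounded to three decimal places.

Compounded annually, EAR = nominal = 0.037250.
Solve (1 + r/12)^12 = 1.037250: r/12 = 1.037250^(1/12) − 1 = 0.003052, so r = 0.036629 = 3.663%.

3.663%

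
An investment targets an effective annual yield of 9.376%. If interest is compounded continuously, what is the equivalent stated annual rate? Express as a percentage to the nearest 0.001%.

Continuous: nominal r satisfies e^r − 1 = 0.09376.
r = ln(1 + 0.09376) = ln(1.09376) = 0.089621 = 8.962%.

8.962%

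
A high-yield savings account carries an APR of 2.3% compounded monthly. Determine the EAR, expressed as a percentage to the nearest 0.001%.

EAR = (1 + 0.023/12)^12 − 1.
= (1 + 0.001917)^12 − 1 = 1.023244 − 1 = 2.324%.

2.324%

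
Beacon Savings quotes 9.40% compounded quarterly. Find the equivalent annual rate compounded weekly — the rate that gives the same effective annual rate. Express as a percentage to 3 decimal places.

9.300%

EAR = (1 + 0.0940/4)^4 − 1 = 0.097366.
Solve (1 + r/52)^52 = 1.097366: r/52 = 1.097366^(1/52) − 1 = 0.001788, so r = 0.092996 = 9.300%.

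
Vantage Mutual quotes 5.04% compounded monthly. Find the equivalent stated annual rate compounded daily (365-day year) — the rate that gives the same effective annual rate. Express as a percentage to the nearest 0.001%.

5.030%

EAR = (1 + 0.0504/12)^12 − 1 = 0.051581.
Solve (1 + r/365)^365 = 1.051581: r/365 = 1.051581^(1/365) − 1 = 0.000138, so r = 0.050298 = 5.030%.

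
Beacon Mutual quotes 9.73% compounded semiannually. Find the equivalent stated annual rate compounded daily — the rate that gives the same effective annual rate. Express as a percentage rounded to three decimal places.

EAR = (1 + 0.0973/2)^2 − 1 = 0.099667.
Solve (1 + r/365)^365 = 1.099667: r/365 = 1.099667^(1/365) − 1 = 0.000260, so r = 0.095020 = 9.502%.

9.502%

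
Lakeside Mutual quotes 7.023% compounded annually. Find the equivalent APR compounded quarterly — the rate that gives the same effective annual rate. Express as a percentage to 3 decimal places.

Compounded annually, EAR = nominal = 0.070230.
Solve (1 + r/4)^4 = 1.070230: r/4 = 1.070230^(1/4) − 1 = 0.017113, so r = 0.068453 = 6.845%.

6.845%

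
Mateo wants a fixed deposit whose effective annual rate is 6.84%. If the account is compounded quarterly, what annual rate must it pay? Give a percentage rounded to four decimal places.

(1 + r/4)^4 − 1 = 0.0684, so 1 + r/4 = 1.0684^(1/4).
r/4 = 0.016678, so r = 0.066712 = 6.6712%.

6.6712%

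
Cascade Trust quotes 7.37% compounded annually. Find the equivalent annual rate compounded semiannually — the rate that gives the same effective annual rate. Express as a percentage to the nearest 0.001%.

7.239%

Compounded annually, EAR = nominal = 0.073700.
Solve (1 + r/2)^2 = 1.073700: r/2 = 1.073700^(1/2) − 1 = 0.036195, so r = 0.072390 = 7.239%.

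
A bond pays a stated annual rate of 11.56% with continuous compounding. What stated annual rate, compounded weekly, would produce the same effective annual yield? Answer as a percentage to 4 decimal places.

11.5729%

EAR under continuous compounding: e^0.1156 − 1 = 0.122547.
Solve (1 + r/52)^52 = 1.122547: r/52 = 1.122547^(1/52) − 1 = 0.002226, so r = 0.115729 = 11.5729%.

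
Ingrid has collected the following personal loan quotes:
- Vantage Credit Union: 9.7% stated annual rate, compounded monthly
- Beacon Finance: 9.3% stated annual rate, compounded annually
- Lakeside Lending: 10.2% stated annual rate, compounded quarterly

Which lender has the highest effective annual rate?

Lakeside Lending

Vantage Credit Union: (1 + 0.097/12)^12 − 1 = 10.143%
Beacon Finance: compounded annually, EAR = 9.300%
Lakeside Lending: (1 + 0.102/4)^4 − 1 = 10.597%
The highest effective annual rate is Lakeside Lending at 10.597%.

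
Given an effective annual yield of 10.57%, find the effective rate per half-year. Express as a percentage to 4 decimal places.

The per-half-year rate i satisfies (1 + i)^2 = 1 + 0.1057.
i = 1.1057^(1/2) − 1 = 0.0515227 = 5.1523%.

5.1523%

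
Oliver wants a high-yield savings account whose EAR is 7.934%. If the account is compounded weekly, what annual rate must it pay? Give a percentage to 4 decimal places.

(1 + r/52)^52 − 1 = 0.07934, so 1 + r/52 = 1.07934^(1/52).
r/52 = 0.001469, so r = 0.076406 = 7.6406%.

7.6406%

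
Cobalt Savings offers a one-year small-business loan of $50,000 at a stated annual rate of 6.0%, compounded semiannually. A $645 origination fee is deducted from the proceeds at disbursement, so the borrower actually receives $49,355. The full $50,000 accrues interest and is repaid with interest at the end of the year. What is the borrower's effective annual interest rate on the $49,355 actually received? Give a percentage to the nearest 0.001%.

Amount owed after one year: 50,000 × (1 + 0.060/2)^2 = 50,000 × 1.060900 = $53,045.00.
Effective rate on net proceeds: 53,045.00 / 49,355 − 1 = 0.074764 = 7.476%.

7.476%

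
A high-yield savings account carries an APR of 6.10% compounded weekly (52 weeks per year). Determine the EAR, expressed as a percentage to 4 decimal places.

6.2861%

EAR = (1 + 0.0610/52)^52 − 1.
= (1 + 0.001173)^52 − 1 = 1.062861 − 1 = 6.2861%.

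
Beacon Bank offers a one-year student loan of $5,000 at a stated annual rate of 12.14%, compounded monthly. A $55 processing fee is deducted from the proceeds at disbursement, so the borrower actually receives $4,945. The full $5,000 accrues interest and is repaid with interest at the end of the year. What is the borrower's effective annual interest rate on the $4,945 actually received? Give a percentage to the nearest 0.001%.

Amount owed after one year: 5,000 × (1 + 0.1214/12)^12 = 5,000 × 1.128388 = $5,641.94.
Effective rate on net proceeds: 5,641.94 / 4,945 − 1 = 0.140938 = 14.094%.

14.094%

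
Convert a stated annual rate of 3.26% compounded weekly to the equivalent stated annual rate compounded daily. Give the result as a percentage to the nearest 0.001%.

3.259%

EAR = (1 + 0.0326/52)^52 − 1 = 0.033127.
Solve (1 + r/365)^365 = 1.033127: r/365 = 1.033127^(1/365) − 1 = 0.000089, so r = 0.032591 = 3.259%.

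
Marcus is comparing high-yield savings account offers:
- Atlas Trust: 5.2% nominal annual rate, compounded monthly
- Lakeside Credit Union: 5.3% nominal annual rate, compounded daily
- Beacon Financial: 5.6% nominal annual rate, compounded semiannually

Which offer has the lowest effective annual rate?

Atlas Trust

Atlas Trust: (1 + 0.052/12)^12 − 1 = 5.326%
Lakeside Credit Union: (1 + 0.053/365)^365 − 1 = 5.443%
Beacon Financial: (1 + 0.056/2)^2 − 1 = 5.678%
The lowest effective annual rate is Atlas Trust at 5.326%.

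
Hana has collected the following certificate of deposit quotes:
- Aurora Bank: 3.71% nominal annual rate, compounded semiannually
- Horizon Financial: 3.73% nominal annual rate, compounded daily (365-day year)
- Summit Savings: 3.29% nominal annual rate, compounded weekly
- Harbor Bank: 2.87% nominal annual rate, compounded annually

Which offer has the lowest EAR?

Aurora Bank: (1 + 0.0371/2)^2 − 1 = 3.744%
Horizon Financial: (1 + 0.0373/365)^365 − 1 = 3.800%
Summit Savings: (1 + 0.0329/52)^52 − 1 = 3.344%
Harbor Bank: compounded annually, EAR = 2.870%
The lowest effective annual rate is Harbor Bank at 2.870%.

Harbor Bank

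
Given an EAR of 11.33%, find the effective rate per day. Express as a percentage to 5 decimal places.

The per-day rate i satisfies (1 + i)^365 = 1 + 0.1133.
i = 1.1133^(1/365) − 1 = 0.0002941 = 0.02941%.

0.02941%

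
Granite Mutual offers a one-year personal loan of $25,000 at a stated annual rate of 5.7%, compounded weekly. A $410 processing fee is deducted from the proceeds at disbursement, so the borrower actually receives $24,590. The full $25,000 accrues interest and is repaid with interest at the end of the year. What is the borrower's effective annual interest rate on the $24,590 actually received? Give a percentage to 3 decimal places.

7.627%

Amount owed after one year: 25,000 × (1 + 0.057/52)^52 = 25,000 × 1.058623 = $26,465.57.
Effective rate on net proceeds: 26,465.57 / 24,590 − 1 = 0.076274 = 7.627%.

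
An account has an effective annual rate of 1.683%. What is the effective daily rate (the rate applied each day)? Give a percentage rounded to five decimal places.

0.00457%

The per-day rate i satisfies (1 + i)^365 = 1 + 0.01683.
i = 1.01683^(1/365) − 1 = 0.0000457 = 0.00457%.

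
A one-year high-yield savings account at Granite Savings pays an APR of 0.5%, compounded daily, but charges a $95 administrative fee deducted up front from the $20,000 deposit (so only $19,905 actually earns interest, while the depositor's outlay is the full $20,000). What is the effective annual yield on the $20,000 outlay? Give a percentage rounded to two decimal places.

0.02%

Value after one year: 19,905 × (1 + 0.005/365)^365 = 19,905 × 1.005012 = $20,004.77.
Effective yield on the $20,000 outlay: 20,004.77 / 20,000 − 1 = 0.000239 = 0.02%.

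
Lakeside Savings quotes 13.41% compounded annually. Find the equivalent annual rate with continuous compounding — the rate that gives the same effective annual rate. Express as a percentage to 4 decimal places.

Compounded annually, EAR = nominal = 0.134100.
Equivalent continuous rate: r = ln(1 + 0.134100) = 0.125839 = 12.5839%.

12.5839%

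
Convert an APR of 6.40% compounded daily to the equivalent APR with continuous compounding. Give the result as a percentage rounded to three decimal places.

EAR = (1 + 0.0640/365)^365 − 1 = 0.066086.
Equivalent continuous rate: r = ln(1 + 0.066086) = 0.063994 = 6.399%.

6.399%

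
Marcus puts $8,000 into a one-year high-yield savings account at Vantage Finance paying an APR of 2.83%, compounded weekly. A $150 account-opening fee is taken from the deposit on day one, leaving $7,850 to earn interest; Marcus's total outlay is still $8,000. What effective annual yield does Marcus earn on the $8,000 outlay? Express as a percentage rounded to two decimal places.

0.94%

Value after one year: 7,850 × (1 + 0.0283/52)^52 = 7,850 × 1.028696 = $8,075.27.
Effective yield on the $8,000 outlay: 8,075.27 / 8,000 − 1 = 0.009408 = 0.94%.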